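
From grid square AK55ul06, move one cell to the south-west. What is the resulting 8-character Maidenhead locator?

Longitude extended square 0; −1 → -1, wraps to 9, carry into subsquare.
Longitude subsquare u = 20; −1 → 19 = t.
Latitude extended square 6; −1 → 5.

AK55tl95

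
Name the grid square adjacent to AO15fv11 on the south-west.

AO15fv00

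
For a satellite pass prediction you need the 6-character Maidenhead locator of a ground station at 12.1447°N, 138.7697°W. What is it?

Offset from 180°W / 90°S: lon 41.2303°, lat 102.1447°.
Field: lon ⌊41.2303/20⌋ = 2 → C; lat ⌊102.1447/10⌋ = 10 → K.
Square: lon ⌊1.2303/2⌋ = 0; lat ⌊2.1447/1⌋ = 2.
Subsquare: lon ⌊1.2303/0.0833333⌋ = 14 → o; lat ⌊0.1447/0.0416667⌋ = 3 → d.

CK02od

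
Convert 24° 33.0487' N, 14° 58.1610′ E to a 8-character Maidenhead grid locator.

JL74ln62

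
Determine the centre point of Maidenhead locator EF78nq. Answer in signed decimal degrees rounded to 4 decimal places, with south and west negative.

Field E=4, F=5: +4·20° lon, +5·10° lat → SW at lon -100°, lat -40°.
Square 7, 8: +7·2° lon, +8·1° lat → SW at lon -86°, lat -32°.
Subsquare n=13, q=16: +13·0.0833333° lon, +16·0.0416667° lat → SW at lon -84.9167°, lat -31.3333°.
Cell spans 0.0833333° lon × 0.0416667° lat. Centre is SW corner plus half of each.
latitude -31.3125, longitude -84.8750.

-31.3125, -84.8750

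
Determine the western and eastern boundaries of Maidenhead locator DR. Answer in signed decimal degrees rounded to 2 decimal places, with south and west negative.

-120.00, -100.00

Field D=3, R=17: +3·20° lon, +17·10° lat → SW at lon -120°, lat 80°.
Cell spans 20° lon × 10° lat.
west -120.00, east -100.00.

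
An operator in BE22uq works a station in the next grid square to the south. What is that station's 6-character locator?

Latitude subsquare q = 16; −1 → 15 = p.
The longitude characters are unchanged.

BE22up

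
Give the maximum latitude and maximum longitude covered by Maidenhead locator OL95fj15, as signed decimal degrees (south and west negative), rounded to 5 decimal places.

Field O=14, L=11: +14·20° lon, +11·10° lat → SW at lon 100°, lat 20°.
Square 9, 5: +9·2° lon, +5·1° lat → SW at lon 118°, lat 25°.
Subsquare f=5, j=9: +5·0.0833333° lon, +9·0.0416667° lat → SW at lon 118.417°, lat 25.375°.
Extended square 1, 5: +1·0.00833333° lon, +5·0.00416667° lat → SW at lon 118.425°, lat 25.3958°.
Cell spans 0.00833333° lon × 0.00416667° lat. NE corner is SW corner plus one full cell.
latitude 25.40000, longitude 118.43333.

25.40000, 118.43333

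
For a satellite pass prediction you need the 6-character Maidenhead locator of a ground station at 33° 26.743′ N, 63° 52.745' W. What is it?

Shift to the Maidenhead origin (180°W, 90°S): lon 116.1209, lat 123.4457.
Field: lon ⌊116.1209/20⌋ = 5 → F; lat ⌊123.4457/10⌋ = 12 → M.
Square: lon ⌊16.1209/2⌋ = 8; lat ⌊3.4457/1⌋ = 3.
Subsquare: lon ⌊0.1209/0.0833333⌋ = 1 → b; lat ⌊0.4457/0.0416667⌋ = 10 → k.

FM83bk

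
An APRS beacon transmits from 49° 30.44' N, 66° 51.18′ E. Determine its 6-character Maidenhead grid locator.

MN39km

Shift to the Maidenhead origin (180°W, 90°S): lon 246.8530, lat 139.5073.
Field: 246.8530/20 → 12 → M, 139.5073/10 → 13 → N; chars MN.
Square: 6.8530/2 → 3, 9.5073/1 → 9; chars 39.
Subsquare: 0.8530/0.0833333 → 10 → k, 0.5073/0.0416667 → 12 → m; chars km.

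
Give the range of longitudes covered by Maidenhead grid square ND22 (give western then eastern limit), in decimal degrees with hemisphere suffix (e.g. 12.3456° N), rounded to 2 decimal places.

Field N=13, D=3: +13·20° lon, +3·10° lat → SW at lon 80°, lat -60°.
Square 2, 2: +2·2° lon, +2·1° lat → SW at lon 84°, lat -58°.
Cell spans 2° lon × 1° lat.
west 84.00° E, east 86.00° E.

84.00° E, 86.00° E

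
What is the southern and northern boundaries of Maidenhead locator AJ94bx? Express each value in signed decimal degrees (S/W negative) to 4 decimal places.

4.9583, 5.0000

Field A=0, J=9: +0·20° lon, +9·10° lat → SW at lon -180°, lat 0°.
Square 9, 4: +9·2° lon, +4·1° lat → SW at lon -162°, lat 4°.
Subsquare b=1, x=23: +1·0.0833333° lon, +23·0.0416667° lat → SW at lon -161.917°, lat 4.95833°.
Cell spans 0.0833333° lon × 0.0416667° lat.
south 4.9583, north 5.0000.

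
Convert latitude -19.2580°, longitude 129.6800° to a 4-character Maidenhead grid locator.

Add 180° to longitude and 90° to latitude: 309.68, 70.74.
Field: lon ⌊309.68/20⌋ = 15 → P; lat ⌊70.74/10⌋ = 7 → H.
Square: lon ⌊9.68/2⌋ = 4; lat ⌊0.74/1⌋ = 0.

PH40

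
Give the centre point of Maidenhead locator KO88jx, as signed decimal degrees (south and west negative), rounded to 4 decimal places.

58.9792, 36.7917

Field K=10, O=14: +10·20° lon, +14·10° lat → SW at lon 20°, lat 50°.
Square 8, 8: +8·2° lon, +8·1° lat → SW at lon 36°, lat 58°.
Subsquare j=9, x=23: +9·0.0833333° lon, +23·0.0416667° lat → SW at lon 36.75°, lat 58.9583°.
Cell spans 0.0833333° lon × 0.0416667° lat. Centre is SW corner plus half of each.
latitude 58.9792, longitude 36.7917.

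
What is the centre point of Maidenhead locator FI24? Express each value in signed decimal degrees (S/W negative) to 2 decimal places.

-5.50, -75.00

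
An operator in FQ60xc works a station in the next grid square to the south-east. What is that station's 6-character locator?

Longitude subsquare x = 23; +1 → 24, wraps to 0 = a, carry into square.
Longitude square 6; +1 → 7.
Latitude subsquare c = 2; −1 → 1 = b.

FQ70ab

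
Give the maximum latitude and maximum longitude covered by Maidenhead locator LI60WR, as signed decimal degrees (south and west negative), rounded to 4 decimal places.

Field L=11, I=8: +11·20° lon, +8·10° lat → SW at lon 40°, lat -10°.
Square 6, 0: +6·2° lon, +0·1° lat → SW at lon 52°, lat -10°.
Subsquare w=22, r=17: +22·0.0833333° lon, +17·0.0416667° lat → SW at lon 53.8333°, lat -9.29167°.
Cell spans 0.0833333° lon × 0.0416667° lat. NE corner is SW corner plus one full cell.
latitude -9.2500, longitude 53.9167.

-9.2500, 53.9167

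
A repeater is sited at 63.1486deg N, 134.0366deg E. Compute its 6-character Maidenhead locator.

PP73ad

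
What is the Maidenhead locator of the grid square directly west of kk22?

Longitude square 2; −1 → 1.
The latitude characters are unchanged.

KK12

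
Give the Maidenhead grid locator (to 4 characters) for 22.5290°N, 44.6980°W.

GL72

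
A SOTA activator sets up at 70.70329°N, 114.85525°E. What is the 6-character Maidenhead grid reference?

OQ70kq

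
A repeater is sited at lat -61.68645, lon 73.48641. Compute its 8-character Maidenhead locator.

Offset from 180°W / 90°S: lon 253.48641°, lat 28.31355°.
Field: lon ⌊253.48641/20⌋ = 12 → M; lat ⌊28.31355/10⌋ = 2 → C.
Square: lon ⌊13.48641/2⌋ = 6; lat ⌊8.31355/1⌋ = 8.
Subsquare: lon ⌊1.48641/0.0833333⌋ = 17 → r; lat ⌊0.31355/0.0416667⌋ = 7 → h.
Extended square: lon ⌊0.06974/0.00833333⌋ = 8; lat ⌊0.02188/0.00416667⌋ = 5.

MC68rh85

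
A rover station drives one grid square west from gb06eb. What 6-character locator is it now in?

GB06db

Longitude subsquare e = 4; −1 → 3 = d.
The latitude characters are unchanged.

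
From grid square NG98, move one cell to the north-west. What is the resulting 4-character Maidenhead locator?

Longitude square 9; −1 → 8.
Latitude square 8; +1 → 9.

NG89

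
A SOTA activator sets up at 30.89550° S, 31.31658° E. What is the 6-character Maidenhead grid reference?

KF59pc

Shift to the Maidenhead origin (180°W, 90°S): lon 211.3166, lat 59.1045.
Field: lon ⌊211.3166/20⌋ = 10 → K; lat ⌊59.1045/10⌋ = 5 → F.
Square: lon ⌊11.3166/2⌋ = 5; lat ⌊9.1045/1⌋ = 9.
Subsquare: lon ⌊1.3166/0.0833333⌋ = 15 → p; lat ⌊0.1045/0.0416667⌋ = 2 → c.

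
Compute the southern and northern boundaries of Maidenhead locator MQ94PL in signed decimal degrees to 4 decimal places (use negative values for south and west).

Field M=12, Q=16: +12·20° lon, +16·10° lat → SW at lon 60°, lat 70°.
Square 9, 4: +9·2° lon, +4·1° lat → SW at lon 78°, lat 74°.
Subsquare p=15, l=11: +15·0.0833333° lon, +11·0.0416667° lat → SW at lon 79.25°, lat 74.4583°.
Cell spans 0.0833333° lon × 0.0416667° lat.
south 74.4583, north 74.5000.

74.4583, 74.5000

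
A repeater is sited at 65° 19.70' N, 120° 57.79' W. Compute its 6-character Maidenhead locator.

CP95mh

Shift to the Maidenhead origin (180°W, 90°S): lon 59.0368, lat 155.3283.
Field: 59.0368/20 → 2 → C, 155.3283/10 → 15 → P; chars CP.
Square: 19.0368/2 → 9, 5.3283/1 → 5; chars 95.
Subsquare: 1.0368/0.0833333 → 12 → m, 0.3283/0.0416667 → 7 → h; chars mh.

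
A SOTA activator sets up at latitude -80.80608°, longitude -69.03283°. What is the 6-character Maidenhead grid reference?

FA59le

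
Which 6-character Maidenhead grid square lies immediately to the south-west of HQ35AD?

HQ25xc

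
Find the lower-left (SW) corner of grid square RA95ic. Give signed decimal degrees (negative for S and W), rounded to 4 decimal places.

-84.9167, 178.6667

Field R=17, A=0: +17·20° lon, +0·10° lat → SW at lon 160°, lat -90°.
Square 9, 5: +9·2° lon, +5·1° lat → SW at lon 178°, lat -85°.
Subsquare i=8, c=2: +8·0.0833333° lon, +2·0.0416667° lat → SW at lon 178.667°, lat -84.9167°.
latitude -84.9167, longitude 178.6667.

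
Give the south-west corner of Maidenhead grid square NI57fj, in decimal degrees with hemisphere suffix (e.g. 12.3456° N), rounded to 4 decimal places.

Field N=13, I=8: +13·20° lon, +8·10° lat → SW at lon 80°, lat -10°.
Square 5, 7: +5·2° lon, +7·1° lat → SW at lon 90°, lat -3°.
Subsquare f=5, j=9: +5·0.0833333° lon, +9·0.0416667° lat → SW at lon 90.4167°, lat -2.625°.
latitude 2.6250° S, longitude 90.4167° E.

2.6250° S, 90.4167° E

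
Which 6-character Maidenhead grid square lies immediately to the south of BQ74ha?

BQ73hx

Latitude subsquare a = 0; −1 → -1, wraps to 23 = x, carry into square.
Latitude square 4; −1 → 3.
The longitude characters are unchanged.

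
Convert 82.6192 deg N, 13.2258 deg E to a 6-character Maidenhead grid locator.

Offset from 180°W / 90°S: lon 193.2258°, lat 172.6192°.
Field: lon ⌊193.2258/20⌋ = 9 → J; lat ⌊172.6192/10⌋ = 17 → R.
Square: lon ⌊13.2258/2⌋ = 6; lat ⌊2.6192/1⌋ = 2.
Subsquare: lon ⌊1.2258/0.0833333⌋ = 14 → o; lat ⌊0.6192/0.0416667⌋ = 14 → o.

JR62oo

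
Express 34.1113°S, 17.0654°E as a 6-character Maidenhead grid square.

Shift to the Maidenhead origin (180°W, 90°S): lon 197.0654, lat 55.8887.
Field: 197.0654/20 → 9 → J, 55.8887/10 → 5 → F; chars JF.
Square: 17.0654/2 → 8, 5.8887/1 → 5; chars 85.
Subsquare: 1.0654/0.0833333 → 12 → m, 0.8887/0.0416667 → 21 → v; chars mv.

JF85mv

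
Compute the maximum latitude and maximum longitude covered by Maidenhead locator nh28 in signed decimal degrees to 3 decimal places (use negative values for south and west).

-11.000, 86.000

Field N=13, H=7: +13·20° lon, +7·10° lat → SW at lon 80°, lat -20°.
Square 2, 8: +2·2° lon, +8·1° lat → SW at lon 84°, lat -12°.
Cell spans 2° lon × 1° lat. NE corner is SW corner plus one full cell.
latitude -11.000, longitude 86.000.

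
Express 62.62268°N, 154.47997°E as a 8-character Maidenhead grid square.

QP72fo79

Shift to the Maidenhead origin (180°W, 90°S): lon 334.47997, lat 152.62268.
Field (20°×10°, letters A–R): lon ⌊334.47997/20⌋ = 16 → Q; lat ⌊152.62268/10⌋ = 15 → P.
Square (2°×1°, digits 0–9): lon ⌊14.47997/2⌋ = 7; lat ⌊2.62268/1⌋ = 2.
Subsquare (5′×2.5′, letters a–x): lon ⌊0.47997/0.0833333⌋ = 5 → f; lat ⌊0.62268/0.0416667⌋ = 14 → o.
Extended square (30″×15″, digits 0–9): lon ⌊0.06330/0.00833333⌋ = 7; lat ⌊0.03935/0.00416667⌋ = 9.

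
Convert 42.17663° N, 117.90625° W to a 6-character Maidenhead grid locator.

Offset from 180°W / 90°S: lon 62.0938°, lat 132.1766°.
Field: 62.0938/20 → 3 → D, 132.1766/10 → 13 → N; chars DN.
Square: 2.0938/2 → 1, 2.1766/1 → 2; chars 12.
Subsquare: 0.0938/0.0833333 → 1 → b, 0.1766/0.0416667 → 4 → e; chars be.

DN12be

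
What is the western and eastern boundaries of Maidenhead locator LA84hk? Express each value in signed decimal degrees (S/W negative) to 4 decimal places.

Field L=11, A=0: +11·20° lon, +0·10° lat → SW at lon 40°, lat -90°.
Square 8, 4: +8·2° lon, +4·1° lat → SW at lon 56°, lat -86°.
Subsquare h=7, k=10: +7·0.0833333° lon, +10·0.0416667° lat → SW at lon 56.5833°, lat -85.5833°.
Cell spans 0.0833333° lon × 0.0416667° lat.
west 56.5833, east 56.6667.

56.5833, 56.6667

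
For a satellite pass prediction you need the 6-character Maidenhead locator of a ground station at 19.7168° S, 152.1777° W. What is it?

BH30vg

Shift to the Maidenhead origin (180°W, 90°S): lon 27.8223, lat 70.2832.
Field (20°×10°, letters A–R): lon ⌊27.8223/20⌋ = 1 → B; lat ⌊70.2832/10⌋ = 7 → H.
Square (2°×1°, digits 0–9): lon ⌊7.8223/2⌋ = 3; lat ⌊0.2832/1⌋ = 0.
Subsquare (5′×2.5′, letters a–x): lon ⌊1.8223/0.0833333⌋ = 21 → v; lat ⌊0.2832/0.0416667⌋ = 6 → g.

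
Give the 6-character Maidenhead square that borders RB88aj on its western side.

Longitude subsquare a = 0; −1 → -1, wraps to 23 = x, carry into square.
Longitude square 8; −1 → 7.
The latitude characters are unchanged.

RB78xj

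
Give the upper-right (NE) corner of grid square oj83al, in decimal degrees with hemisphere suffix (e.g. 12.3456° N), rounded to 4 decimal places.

3.5000° N, 116.0833° E

Field O=14, J=9: +14·20° lon, +9·10° lat → SW at lon 100°, lat 0°.
Square 8, 3: +8·2° lon, +3·1° lat → SW at lon 116°, lat 3°.
Subsquare a=0, l=11: +0·0.0833333° lon, +11·0.0416667° lat → SW at lon 116°, lat 3.45833°.
Cell spans 0.0833333° lon × 0.0416667° lat. NE corner is SW corner plus one full cell.
latitude 3.5000° N, longitude 116.0833° E.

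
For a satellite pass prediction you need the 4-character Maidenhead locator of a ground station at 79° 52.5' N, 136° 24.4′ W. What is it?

CQ19

Add 180° to longitude and 90° to latitude: 43.59, 169.88.
Field: lon ⌊43.59/20⌋ = 2 → C; lat ⌊169.88/10⌋ = 16 → Q.
Square: lon ⌊3.59/2⌋ = 1; lat ⌊9.88/1⌋ = 9.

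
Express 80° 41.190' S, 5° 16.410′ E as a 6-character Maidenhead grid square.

JA29ph

Add 180° to longitude and 90° to latitude: 185.2735, 9.3135.
Field: 185.2735/20 → 9 → J, 9.3135/10 → 0 → A; chars JA.
Square: 5.2735/2 → 2, 9.3135/1 → 9; chars 29.
Subsquare: 1.2735/0.0833333 → 15 → p, 0.3135/0.0416667 → 7 → h; chars ph.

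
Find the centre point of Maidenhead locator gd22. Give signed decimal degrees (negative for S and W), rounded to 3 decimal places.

Field G=6, D=3: +6·20° lon, +3·10° lat → SW at lon -60°, lat -60°.
Square 2, 2: +2·2° lon, +2·1° lat → SW at lon -56°, lat -58°.
Cell spans 2° lon × 1° lat. Centre is SW corner plus half of each.
latitude -57.500, longitude -55.000.

-57.500, -55.000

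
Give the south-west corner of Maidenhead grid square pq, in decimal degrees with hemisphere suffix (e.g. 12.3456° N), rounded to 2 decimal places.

70.00° N, 120.00° E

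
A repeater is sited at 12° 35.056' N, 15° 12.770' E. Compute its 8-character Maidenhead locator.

JK72oo50

Add 180° to longitude and 90° to latitude: 195.21283, 102.58427.
Field (20°×10°, letters A–R): 195.21283/20 → 9 → J, 102.58427/10 → 10 → K; chars JK.
Square (2°×1°, digits 0–9): 15.21283/2 → 7, 2.58427/1 → 2; chars 72.
Subsquare (5′×2.5′, letters a–x): 1.21283/0.0833333 → 14 → o, 0.58427/0.0416667 → 14 → o; chars oo.
Extended square (30″×15″, digits 0–9): 0.04617/0.00833333 → 5, 0.00093/0.00416667 → 0; chars 50.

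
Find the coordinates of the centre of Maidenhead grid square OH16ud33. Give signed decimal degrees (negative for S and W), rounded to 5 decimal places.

Field O=14, H=7: +14·20° lon, +7·10° lat → SW at lon 100°, lat -20°.
Square 1, 6: +1·2° lon, +6·1° lat → SW at lon 102°, lat -14°.
Subsquare u=20, d=3: +20·0.0833333° lon, +3·0.0416667° lat → SW at lon 103.667°, lat -13.875°.
Extended square 3, 3: +3·0.00833333° lon, +3·0.00416667° lat → SW at lon 103.692°, lat -13.8625°.
Cell spans 0.00833333° lon × 0.00416667° lat. Centre is SW corner plus half of each.
latitude -13.86042, longitude 103.69583.

-13.86042, 103.69583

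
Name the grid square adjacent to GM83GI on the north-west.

Longitude subsquare g = 6; −1 → 5 = f.
Latitude subsquare i = 8; +1 → 9 = j.

GM83fj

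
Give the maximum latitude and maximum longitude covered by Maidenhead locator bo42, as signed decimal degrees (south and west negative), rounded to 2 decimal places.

Field B=1, O=14: +1·20° lon, +14·10° lat → SW at lon -160°, lat 50°.
Square 4, 2: +4·2° lon, +2·1° lat → SW at lon -152°, lat 52°.
Cell spans 2° lon × 1° lat. NE corner is SW corner plus one full cell.
latitude 53.00, longitude -150.00.

53.00, -150.00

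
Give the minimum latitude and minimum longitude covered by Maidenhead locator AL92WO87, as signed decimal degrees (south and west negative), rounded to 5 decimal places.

Field A=0, L=11: +0·20° lon, +11·10° lat → SW at lon -180°, lat 20°.
Square 9, 2: +9·2° lon, +2·1° lat → SW at lon -162°, lat 22°.
Subsquare w=22, o=14: +22·0.0833333° lon, +14·0.0416667° lat → SW at lon -160.167°, lat 22.5833°.
Extended square 8, 7: +8·0.00833333° lon, +7·0.00416667° lat → SW at lon -160.1°, lat 22.6125°.
latitude 22.61250, longitude -160.10000.

22.61250, -160.10000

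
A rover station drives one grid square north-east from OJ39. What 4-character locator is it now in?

OK40

Longitude square 3; +1 → 4.
Latitude square 9; +1 → 10, wraps to 0, carry into field.
Latitude field J = 9; +1 → 10 = K.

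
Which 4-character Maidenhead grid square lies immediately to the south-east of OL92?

PL01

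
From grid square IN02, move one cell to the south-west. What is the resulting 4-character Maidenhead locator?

Longitude square 0; −1 → -1, wraps to 9, carry into field.
Longitude field I = 8; −1 → 7 = H.
Latitude square 2; −1 → 1.

HN91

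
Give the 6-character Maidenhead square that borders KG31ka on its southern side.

KG30kx

Latitude subsquare a = 0; −1 → -1, wraps to 23 = x, carry into square.
Latitude square 1; −1 → 0.
The longitude characters are unchanged.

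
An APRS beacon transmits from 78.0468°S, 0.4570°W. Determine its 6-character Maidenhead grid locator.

IB91sw

Add 180° to longitude and 90° to latitude: 179.5430, 11.9532.
Field: 179.5430/20 → 8 → I, 11.9532/10 → 1 → B; chars IB.
Square: 19.5430/2 → 9, 1.9532/1 → 1; chars 91.
Subsquare: 1.5430/0.0833333 → 18 → s, 0.9532/0.0416667 → 22 → w; chars sw.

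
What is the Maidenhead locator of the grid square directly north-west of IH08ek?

Longitude subsquare e = 4; −1 → 3 = d.
Latitude subsquare k = 10; +1 → 11 = l.

IH08dl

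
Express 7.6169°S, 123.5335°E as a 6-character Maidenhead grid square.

PI12sj

Shift to the Maidenhead origin (180°W, 90°S): lon 303.5335, lat 82.3831.
Field (20°×10°, letters A–R): lon ⌊303.5335/20⌋ = 15 → P; lat ⌊82.3831/10⌋ = 8 → I.
Square (2°×1°, digits 0–9): lon ⌊3.5335/2⌋ = 1; lat ⌊2.3831/1⌋ = 2.
Subsquare (5′×2.5′, letters a–x): lon ⌊1.5335/0.0833333⌋ = 18 → s; lat ⌊0.3831/0.0416667⌋ = 9 → j.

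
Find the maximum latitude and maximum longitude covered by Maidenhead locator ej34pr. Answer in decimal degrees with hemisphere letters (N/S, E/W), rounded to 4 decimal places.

4.7500° N, 92.6667° W

Field E=4, J=9: +4·20° lon, +9·10° lat → SW at lon -100°, lat 0°.
Square 3, 4: +3·2° lon, +4·1° lat → SW at lon -94°, lat 4°.
Subsquare p=15, r=17: +15·0.0833333° lon, +17·0.0416667° lat → SW at lon -92.75°, lat 4.70833°.
Cell spans 0.0833333° lon × 0.0416667° lat. NE corner is SW corner plus one full cell.
latitude 4.7500° N, longitude 92.6667° W.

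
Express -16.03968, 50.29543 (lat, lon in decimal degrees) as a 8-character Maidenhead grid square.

Shift to the Maidenhead origin (180°W, 90°S): lon 230.29543, lat 73.96032.
Field: lon ⌊230.29543/20⌋ = 11 → L; lat ⌊73.96032/10⌋ = 7 → H.
Square: lon ⌊10.29543/2⌋ = 5; lat ⌊3.96032/1⌋ = 3.
Subsquare: lon ⌊0.29543/0.0833333⌋ = 3 → d; lat ⌊0.96032/0.0416667⌋ = 23 → x.
Extended square: lon ⌊0.04543/0.00833333⌋ = 5; lat ⌊0.00199/0.00416667⌋ = 0.

LH53dx50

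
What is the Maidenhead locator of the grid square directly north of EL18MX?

EL19ma

Latitude subsquare x = 23; +1 → 24, wraps to 0 = a, carry into square.
Latitude square 8; +1 → 9.
The longitude characters are unchanged.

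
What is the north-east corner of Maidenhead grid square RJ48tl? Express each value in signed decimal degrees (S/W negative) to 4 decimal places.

Field R=17, J=9: +17·20° lon, +9·10° lat → SW at lon 160°, lat 0°.
Square 4, 8: +4·2° lon, +8·1° lat → SW at lon 168°, lat 8°.
Subsquare t=19, l=11: +19·0.0833333° lon, +11·0.0416667° lat → SW at lon 169.583°, lat 8.45833°.
Cell spans 0.0833333° lon × 0.0416667° lat. NE corner is SW corner plus one full cell.
latitude 8.5000, longitude 169.6667.

8.5000, 169.6667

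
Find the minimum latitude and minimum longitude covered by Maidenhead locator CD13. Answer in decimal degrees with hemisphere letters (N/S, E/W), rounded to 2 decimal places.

Field C=2, D=3: +2·20° lon, +3·10° lat → SW at lon -140°, lat -60°.
Square 1, 3: +1·2° lon, +3·1° lat → SW at lon -138°, lat -57°.
latitude 57.00° S, longitude 138.00° W.

57.00° S, 138.00° W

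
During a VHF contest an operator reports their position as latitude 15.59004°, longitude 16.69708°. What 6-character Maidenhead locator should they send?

JK85io

Add 180° to longitude and 90° to latitude: 196.6971, 105.5900.
Field: 196.6971/20 → 9 → J, 105.5900/10 → 10 → K; chars JK.
Square: 16.6971/2 → 8, 5.5900/1 → 5; chars 85.
Subsquare: 0.6971/0.0833333 → 8 → i, 0.5900/0.0416667 → 14 → o; chars io.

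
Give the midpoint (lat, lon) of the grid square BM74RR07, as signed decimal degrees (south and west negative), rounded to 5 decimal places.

Field B=1, M=12: +1·20° lon, +12·10° lat → SW at lon -160°, lat 30°.
Square 7, 4: +7·2° lon, +4·1° lat → SW at lon -146°, lat 34°.
Subsquare r=17, r=17: +17·0.0833333° lon, +17·0.0416667° lat → SW at lon -144.583°, lat 34.7083°.
Extended square 0, 7: +0·0.00833333° lon, +7·0.00416667° lat → SW at lon -144.583°, lat 34.7375°.
Cell spans 0.00833333° lon × 0.00416667° lat. Centre is SW corner plus half of each.
latitude 34.73958, longitude -144.57917.

34.73958, -144.57917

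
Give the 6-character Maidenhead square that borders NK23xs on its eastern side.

Longitude subsquare x = 23; +1 → 24, wraps to 0 = a, carry into square.
Longitude square 2; +1 → 3.
The latitude characters are unchanged.

NK33as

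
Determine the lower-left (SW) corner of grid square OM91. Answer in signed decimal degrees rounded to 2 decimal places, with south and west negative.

Field O=14, M=12: +14·20° lon, +12·10° lat → SW at lon 100°, lat 30°.
Square 9, 1: +9·2° lon, +1·1° lat → SW at lon 118°, lat 31°.
latitude 31.00, longitude 118.00.

31.00, 118.00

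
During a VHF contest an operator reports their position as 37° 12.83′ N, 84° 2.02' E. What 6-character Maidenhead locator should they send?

Add 180° to longitude and 90° to latitude: 264.0337, 127.2138.
Field: lon ⌊264.0337/20⌋ = 13 → N; lat ⌊127.2138/10⌋ = 12 → M.
Square: lon ⌊4.0337/2⌋ = 2; lat ⌊7.2138/1⌋ = 7.
Subsquare: lon ⌊0.0337/0.0833333⌋ = 0 → a; lat ⌊0.2138/0.0416667⌋ = 5 → f.

NM27af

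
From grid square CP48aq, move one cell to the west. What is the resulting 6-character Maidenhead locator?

CP38xq

Longitude subsquare a = 0; −1 → -1, wraps to 23 = x, carry into square.
Longitude square 4; −1 → 3.
The latitude characters are unchanged.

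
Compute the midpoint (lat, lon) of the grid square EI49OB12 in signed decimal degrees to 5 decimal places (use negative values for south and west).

Field E=4, I=8: +4·20° lon, +8·10° lat → SW at lon -100°, lat -10°.
Square 4, 9: +4·2° lon, +9·1° lat → SW at lon -92°, lat -1°.
Subsquare o=14, b=1: +14·0.0833333° lon, +1·0.0416667° lat → SW at lon -90.8333°, lat -0.958333°.
Extended square 1, 2: +1·0.00833333° lon, +2·0.00416667° lat → SW at lon -90.825°, lat -0.95°.
Cell spans 0.00833333° lon × 0.00416667° lat. Centre is SW corner plus half of each.
latitude -0.94792, longitude -90.82083.

-0.94792, -90.82083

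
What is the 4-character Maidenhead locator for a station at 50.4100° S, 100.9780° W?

DD99

Shift to the Maidenhead origin (180°W, 90°S): lon 79.02, lat 39.59.
Field: 79.02/20 → 3 → D, 39.59/10 → 3 → D; chars DD.
Square: 19.02/2 → 9, 9.59/1 → 9; chars 99.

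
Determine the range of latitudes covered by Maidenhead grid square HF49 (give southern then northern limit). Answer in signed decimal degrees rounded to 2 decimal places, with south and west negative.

Field H=7, F=5: +7·20° lon, +5·10° lat → SW at lon -40°, lat -40°.
Square 4, 9: +4·2° lon, +9·1° lat → SW at lon -32°, lat -31°.
Cell spans 2° lon × 1° lat.
south -31.00, north -30.00.

-31.00, -30.00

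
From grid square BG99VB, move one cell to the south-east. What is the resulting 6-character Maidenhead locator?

Longitude subsquare v = 21; +1 → 22 = w.
Latitude subsquare b = 1; −1 → 0 = a.

BG99wa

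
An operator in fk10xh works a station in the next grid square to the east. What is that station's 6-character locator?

Longitude subsquare x = 23; +1 → 24, wraps to 0 = a, carry into square.
Longitude square 1; +1 → 2.
The latitude characters are unchanged.

FK20ah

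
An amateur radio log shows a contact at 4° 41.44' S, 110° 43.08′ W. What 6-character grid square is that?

Add 180° to longitude and 90° to latitude: 69.2820, 85.3093.
Field (20°×10°, letters A–R): lon ⌊69.2820/20⌋ = 3 → D; lat ⌊85.3093/10⌋ = 8 → I.
Square (2°×1°, digits 0–9): lon ⌊9.2820/2⌋ = 4; lat ⌊5.3093/1⌋ = 5.
Subsquare (5′×2.5′, letters a–x): lon ⌊1.2820/0.0833333⌋ = 15 → p; lat ⌊0.3093/0.0416667⌋ = 7 → h.

DI45ph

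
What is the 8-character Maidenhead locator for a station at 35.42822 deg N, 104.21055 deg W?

DM75vk42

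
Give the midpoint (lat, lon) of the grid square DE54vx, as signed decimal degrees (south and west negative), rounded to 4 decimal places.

Field D=3, E=4: +3·20° lon, +4·10° lat → SW at lon -120°, lat -50°.
Square 5, 4: +5·2° lon, +4·1° lat → SW at lon -110°, lat -46°.
Subsquare v=21, x=23: +21·0.0833333° lon, +23·0.0416667° lat → SW at lon -108.25°, lat -45.0417°.
Cell spans 0.0833333° lon × 0.0416667° lat. Centre is SW corner plus half of each.
latitude -45.0208, longitude -108.2083.

-45.0208, -108.2083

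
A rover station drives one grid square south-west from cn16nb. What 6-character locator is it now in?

CN16ma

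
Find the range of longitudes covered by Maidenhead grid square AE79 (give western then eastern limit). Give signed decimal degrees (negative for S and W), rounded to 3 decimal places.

-166.000, -164.000

Field A=0, E=4: +0·20° lon, +4·10° lat → SW at lon -180°, lat -50°.
Square 7, 9: +7·2° lon, +9·1° lat → SW at lon -166°, lat -41°.
Cell spans 2° lon × 1° lat.
west -166.000, east -164.000.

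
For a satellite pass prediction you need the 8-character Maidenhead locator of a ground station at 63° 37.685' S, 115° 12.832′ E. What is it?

Add 180° to longitude and 90° to latitude: 295.21387, 26.37192.
Field (20°×10°, letters A–R): lon ⌊295.21387/20⌋ = 14 → O; lat ⌊26.37192/10⌋ = 2 → C.
Square (2°×1°, digits 0–9): lon ⌊15.21387/2⌋ = 7; lat ⌊6.37192/1⌋ = 6.
Subsquare (5′×2.5′, letters a–x): lon ⌊1.21387/0.0833333⌋ = 14 → o; lat ⌊0.37192/0.0416667⌋ = 8 → i.
Extended square (30″×15″, digits 0–9): lon ⌊0.04720/0.00833333⌋ = 5; lat ⌊0.03858/0.00416667⌋ = 9.

OC76oi59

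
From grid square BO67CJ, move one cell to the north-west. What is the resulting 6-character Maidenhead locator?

BO67bk

Longitude subsquare c = 2; −1 → 1 = b.
Latitude subsquare j = 9; +1 → 10 = k.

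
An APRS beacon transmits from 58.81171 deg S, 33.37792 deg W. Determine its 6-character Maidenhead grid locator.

HD31he

Offset from 180°W / 90°S: lon 146.6221°, lat 31.1883°.
Field: 146.6221/20 → 7 → H, 31.1883/10 → 3 → D; chars HD.
Square: 6.6221/2 → 3, 1.1883/1 → 1; chars 31.
Subsquare: 0.6221/0.0833333 → 7 → h, 0.1883/0.0416667 → 4 → e; chars he.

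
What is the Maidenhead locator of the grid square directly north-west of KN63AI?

Longitude subsquare a = 0; −1 → -1, wraps to 23 = x, carry into square.
Longitude square 6; −1 → 5.
Latitude subsquare i = 8; +1 → 9 = j.

KN53xj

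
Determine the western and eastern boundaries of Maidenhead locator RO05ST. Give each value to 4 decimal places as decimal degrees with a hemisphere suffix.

161.5000° E, 161.5833° E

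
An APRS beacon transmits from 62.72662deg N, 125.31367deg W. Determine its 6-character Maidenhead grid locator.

CP72ir

Shift to the Maidenhead origin (180°W, 90°S): lon 54.6863, lat 152.7266.
Field: lon ⌊54.6863/20⌋ = 2 → C; lat ⌊152.7266/10⌋ = 15 → P.
Square: lon ⌊14.6863/2⌋ = 7; lat ⌊2.7266/1⌋ = 2.
Subsquare: lon ⌊0.6863/0.0833333⌋ = 8 → i; lat ⌊0.7266/0.0416667⌋ = 17 → r.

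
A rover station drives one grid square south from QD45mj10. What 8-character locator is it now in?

QD45mi19

Latitude extended square 0; −1 → -1, wraps to 9, carry into subsquare.
Latitude subsquare j = 9; −1 → 8 = i.
The longitude characters are unchanged.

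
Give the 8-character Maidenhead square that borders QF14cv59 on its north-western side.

Longitude extended square 5; −1 → 4.
Latitude extended square 9; +1 → 10, wraps to 0, carry into subsquare.
Latitude subsquare v = 21; +1 → 22 = w.

QF14cw40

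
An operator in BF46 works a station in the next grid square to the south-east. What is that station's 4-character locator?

Longitude square 4; +1 → 5.
Latitude square 6; −1 → 5.

BF55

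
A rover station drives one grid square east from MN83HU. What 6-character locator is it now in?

MN83iu

Longitude subsquare h = 7; +1 → 8 = i.
The latitude characters are unchanged.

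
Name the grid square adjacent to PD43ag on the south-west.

PD33xf

Longitude subsquare a = 0; −1 → -1, wraps to 23 = x, carry into square.
Longitude square 4; −1 → 3.
Latitude subsquare g = 6; −1 → 5 = f.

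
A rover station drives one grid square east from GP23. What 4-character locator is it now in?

GP33

Longitude square 2; +1 → 3.
The latitude characters are unchanged.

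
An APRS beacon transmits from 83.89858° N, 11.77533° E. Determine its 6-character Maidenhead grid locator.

Shift to the Maidenhead origin (180°W, 90°S): lon 191.7753, lat 173.8986.
Field (20°×10°, letters A–R): 191.7753/20 → 9 → J, 173.8986/10 → 17 → R; chars JR.
Square (2°×1°, digits 0–9): 11.7753/2 → 5, 3.8986/1 → 3; chars 53.
Subsquare (5′×2.5′, letters a–x): 1.7753/0.0833333 → 21 → v, 0.8986/0.0416667 → 21 → v; chars vv.

JR53vv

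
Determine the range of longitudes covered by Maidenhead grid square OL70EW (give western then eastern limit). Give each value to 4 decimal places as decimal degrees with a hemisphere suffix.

114.3333° E, 114.4167° E

Field O=14, L=11: +14·20° lon, +11·10° lat → SW at lon 100°, lat 20°.
Square 7, 0: +7·2° lon, +0·1° lat → SW at lon 114°, lat 20°.
Subsquare e=4, w=22: +4·0.0833333° lon, +22·0.0416667° lat → SW at lon 114.333°, lat 20.9167°.
Cell spans 0.0833333° lon × 0.0416667° lat.
west 114.3333° E, east 114.4167° E.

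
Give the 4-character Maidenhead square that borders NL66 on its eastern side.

Longitude square 6; +1 → 7.
The latitude characters are unchanged.

NL76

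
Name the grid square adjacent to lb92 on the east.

MB02

Longitude square 9; +1 → 10, wraps to 0, carry into field.
Longitude field L = 11; +1 → 12 = M.
The latitude characters are unchanged.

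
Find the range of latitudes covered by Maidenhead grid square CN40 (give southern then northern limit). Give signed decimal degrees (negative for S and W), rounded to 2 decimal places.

Field C=2, N=13: +2·20° lon, +13·10° lat → SW at lon -140°, lat 40°.
Square 4, 0: +4·2° lon, +0·1° lat → SW at lon -132°, lat 40°.
Cell spans 2° lon × 1° lat.
south 40.00, north 41.00.

40.00, 41.00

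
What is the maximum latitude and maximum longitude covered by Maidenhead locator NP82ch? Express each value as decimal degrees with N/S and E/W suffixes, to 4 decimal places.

Field N=13, P=15: +13·20° lon, +15·10° lat → SW at lon 80°, lat 60°.
Square 8, 2: +8·2° lon, +2·1° lat → SW at lon 96°, lat 62°.
Subsquare c=2, h=7: +2·0.0833333° lon, +7·0.0416667° lat → SW at lon 96.1667°, lat 62.2917°.
Cell spans 0.0833333° lon × 0.0416667° lat. NE corner is SW corner plus one full cell.
latitude 62.3333° N, longitude 96.2500° E.

62.3333° N, 96.2500° E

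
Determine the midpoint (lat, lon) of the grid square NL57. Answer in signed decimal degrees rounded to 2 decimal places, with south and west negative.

27.50, 91.00

Field N=13, L=11: +13·20° lon, +11·10° lat → SW at lon 80°, lat 20°.
Square 5, 7: +5·2° lon, +7·1° lat → SW at lon 90°, lat 27°.
Cell spans 2° lon × 1° lat. Centre is SW corner plus half of each.
latitude 27.50, longitude 91.00.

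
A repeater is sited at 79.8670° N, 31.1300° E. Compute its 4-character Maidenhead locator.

Add 180° to longitude and 90° to latitude: 211.13, 169.87.
Field (20°×10°, letters A–R): lon ⌊211.13/20⌋ = 10 → K; lat ⌊169.87/10⌋ = 16 → Q.
Square (2°×1°, digits 0–9): lon ⌊11.13/2⌋ = 5; lat ⌊9.87/1⌋ = 9.

KQ59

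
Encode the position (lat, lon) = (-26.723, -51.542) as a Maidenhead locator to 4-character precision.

GG43

Add 180° to longitude and 90° to latitude: 128.46, 63.28.
Field (20°×10°, letters A–R): lon ⌊128.46/20⌋ = 6 → G; lat ⌊63.28/10⌋ = 6 → G.
Square (2°×1°, digits 0–9): lon ⌊8.46/2⌋ = 4; lat ⌊3.28/1⌋ = 3.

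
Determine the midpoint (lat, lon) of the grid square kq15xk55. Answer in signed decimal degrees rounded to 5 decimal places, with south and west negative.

Field K=10, Q=16: +10·20° lon, +16·10° lat → SW at lon 20°, lat 70°.
Square 1, 5: +1·2° lon, +5·1° lat → SW at lon 22°, lat 75°.
Subsquare x=23, k=10: +23·0.0833333° lon, +10·0.0416667° lat → SW at lon 23.9167°, lat 75.4167°.
Extended square 5, 5: +5·0.00833333° lon, +5·0.00416667° lat → SW at lon 23.9583°, lat 75.4375°.
Cell spans 0.00833333° lon × 0.00416667° lat. Centre is SW corner plus half of each.
latitude 75.43958, longitude 23.96250.

75.43958, 23.96250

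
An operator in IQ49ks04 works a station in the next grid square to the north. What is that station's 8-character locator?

Latitude extended square 4; +1 → 5.
The longitude characters are unchanged.

IQ49ks05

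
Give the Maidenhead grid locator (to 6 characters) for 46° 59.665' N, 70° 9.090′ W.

Add 180° to longitude and 90° to latitude: 109.8485, 136.9944.
Field (20°×10°, letters A–R): 109.8485/20 → 5 → F, 136.9944/10 → 13 → N; chars FN.
Square (2°×1°, digits 0–9): 9.8485/2 → 4, 6.9944/1 → 6; chars 46.
Subsquare (5′×2.5′, letters a–x): 1.8485/0.0833333 → 22 → w, 0.9944/0.0416667 → 23 → x; chars wx.

FN46wx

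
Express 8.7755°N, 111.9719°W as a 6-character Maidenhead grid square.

Offset from 180°W / 90°S: lon 68.0281°, lat 98.7755°.
Field: 68.0281/20 → 3 → D, 98.7755/10 → 9 → J; chars DJ.
Square: 8.0281/2 → 4, 8.7755/1 → 8; chars 48.
Subsquare: 0.0281/0.0833333 → 0 → a, 0.7755/0.0416667 → 18 → s; chars as.

DJ48as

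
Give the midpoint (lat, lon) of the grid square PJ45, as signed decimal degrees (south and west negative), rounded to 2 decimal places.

Field P=15, J=9: +15·20° lon, +9·10° lat → SW at lon 120°, lat 0°.
Square 4, 5: +4·2° lon, +5·1° lat → SW at lon 128°, lat 5°.
Cell spans 2° lon × 1° lat. Centre is SW corner plus half of each.
latitude 5.50, longitude 129.00.

5.50, 129.00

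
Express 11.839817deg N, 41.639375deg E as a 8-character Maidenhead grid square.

LK01tu61

Add 180° to longitude and 90° to latitude: 221.63938, 101.83982.
Field: 221.63938/20 → 11 → L, 101.83982/10 → 10 → K; chars LK.
Square: 1.63938/2 → 0, 1.83982/1 → 1; chars 01.
Subsquare: 1.63938/0.0833333 → 19 → t, 0.83982/0.0416667 → 20 → u; chars tu.
Extended square: 0.05604/0.00833333 → 6, 0.00648/0.00416667 → 1; chars 61.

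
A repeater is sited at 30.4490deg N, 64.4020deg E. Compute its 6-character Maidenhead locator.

Add 180° to longitude and 90° to latitude: 244.4020, 120.4490.
Field: lon ⌊244.4020/20⌋ = 12 → M; lat ⌊120.4490/10⌋ = 12 → M.
Square: lon ⌊4.4020/2⌋ = 2; lat ⌊0.4490/1⌋ = 0.
Subsquare: lon ⌊0.4020/0.0833333⌋ = 4 → e; lat ⌊0.4490/0.0416667⌋ = 10 → k.

MM20ek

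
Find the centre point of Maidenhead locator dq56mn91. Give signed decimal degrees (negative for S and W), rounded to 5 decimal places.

76.54792, -108.92083

Field D=3, Q=16: +3·20° lon, +16·10° lat → SW at lon -120°, lat 70°.
Square 5, 6: +5·2° lon, +6·1° lat → SW at lon -110°, lat 76°.
Subsquare m=12, n=13: +12·0.0833333° lon, +13·0.0416667° lat → SW at lon -109°, lat 76.5417°.
Extended square 9, 1: +9·0.00833333° lon, +1·0.00416667° lat → SW at lon -108.925°, lat 76.5458°.
Cell spans 0.00833333° lon × 0.00416667° lat. Centre is SW corner plus half of each.
latitude 76.54792, longitude -108.92083.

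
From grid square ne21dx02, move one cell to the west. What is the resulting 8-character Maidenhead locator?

Longitude extended square 0; −1 → -1, wraps to 9, carry into subsquare.
Longitude subsquare d = 3; −1 → 2 = c.
The latitude characters are unchanged.

NE21cx92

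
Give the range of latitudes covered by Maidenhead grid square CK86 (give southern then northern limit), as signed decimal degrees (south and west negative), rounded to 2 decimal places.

16.00, 17.00

Field C=2, K=10: +2·20° lon, +10·10° lat → SW at lon -140°, lat 10°.
Square 8, 6: +8·2° lon, +6·1° lat → SW at lon -124°, lat 16°.
Cell spans 2° lon × 1° lat.
south 16.00, north 17.00.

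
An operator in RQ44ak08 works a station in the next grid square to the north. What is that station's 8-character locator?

RQ44ak09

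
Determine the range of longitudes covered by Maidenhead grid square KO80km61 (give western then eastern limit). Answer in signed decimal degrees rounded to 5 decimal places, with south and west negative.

Field K=10, O=14: +10·20° lon, +14·10° lat → SW at lon 20°, lat 50°.
Square 8, 0: +8·2° lon, +0·1° lat → SW at lon 36°, lat 50°.
Subsquare k=10, m=12: +10·0.0833333° lon, +12·0.0416667° lat → SW at lon 36.8333°, lat 50.5°.
Extended square 6, 1: +6·0.00833333° lon, +1·0.00416667° lat → SW at lon 36.8833°, lat 50.5042°.
Cell spans 0.00833333° lon × 0.00416667° lat.
west 36.88333, east 36.89167.

36.88333, 36.89167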